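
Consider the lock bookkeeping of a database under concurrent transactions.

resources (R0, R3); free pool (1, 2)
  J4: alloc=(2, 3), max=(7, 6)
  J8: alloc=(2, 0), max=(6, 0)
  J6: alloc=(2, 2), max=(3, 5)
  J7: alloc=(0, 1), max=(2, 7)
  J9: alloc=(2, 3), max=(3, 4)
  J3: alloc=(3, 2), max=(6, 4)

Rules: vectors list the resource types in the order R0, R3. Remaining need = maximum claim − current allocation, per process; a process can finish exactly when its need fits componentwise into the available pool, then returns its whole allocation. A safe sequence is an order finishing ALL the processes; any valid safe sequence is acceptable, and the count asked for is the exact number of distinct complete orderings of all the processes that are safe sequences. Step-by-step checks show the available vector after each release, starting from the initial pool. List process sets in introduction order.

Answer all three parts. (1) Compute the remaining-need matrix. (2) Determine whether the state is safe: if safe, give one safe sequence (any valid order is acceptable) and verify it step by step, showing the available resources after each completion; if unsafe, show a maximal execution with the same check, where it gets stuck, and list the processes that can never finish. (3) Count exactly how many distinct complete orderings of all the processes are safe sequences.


(1) Outstanding need per process (order R0, R3):
  J4: (5, 3)
  J8: (4, 0)
  J6: (1, 3)
  J7: (2, 6)
  J9: (1, 1)
  J3: (3, 2)
(2) The state is SAFE; one workable sequence: J9, J6, J4, J7, J3, J8.
Key observation: the first exact fit in this order is J9 — it needs (1, 1) with (1, 2) free, meeting a requested resource to the last unit.
Verifying each step:
  pool = (1, 2)
  J9 needs (1, 1) <= (1, 2) -> finishes; pool += (2, 3) = (3, 5)
  J6 needs (1, 3) <= (3, 5) -> finishes; pool += (2, 2) = (5, 7)
  J4 needs (5, 3) <= (5, 7) -> finishes; pool += (2, 3) = (7, 10)
  J7 needs (2, 6) <= (7, 10) -> finishes; pool += (0, 1) = (7, 11)
  J3 needs (3, 2) <= (7, 11) -> finishes; pool += (3, 2) = (10, 13)
  J8 needs (4, 0) <= (10, 13) -> finishes; pool += (2, 0) = (12, 13)
(3) The exact count: 48 of the possible complete orderings are safe sequences.


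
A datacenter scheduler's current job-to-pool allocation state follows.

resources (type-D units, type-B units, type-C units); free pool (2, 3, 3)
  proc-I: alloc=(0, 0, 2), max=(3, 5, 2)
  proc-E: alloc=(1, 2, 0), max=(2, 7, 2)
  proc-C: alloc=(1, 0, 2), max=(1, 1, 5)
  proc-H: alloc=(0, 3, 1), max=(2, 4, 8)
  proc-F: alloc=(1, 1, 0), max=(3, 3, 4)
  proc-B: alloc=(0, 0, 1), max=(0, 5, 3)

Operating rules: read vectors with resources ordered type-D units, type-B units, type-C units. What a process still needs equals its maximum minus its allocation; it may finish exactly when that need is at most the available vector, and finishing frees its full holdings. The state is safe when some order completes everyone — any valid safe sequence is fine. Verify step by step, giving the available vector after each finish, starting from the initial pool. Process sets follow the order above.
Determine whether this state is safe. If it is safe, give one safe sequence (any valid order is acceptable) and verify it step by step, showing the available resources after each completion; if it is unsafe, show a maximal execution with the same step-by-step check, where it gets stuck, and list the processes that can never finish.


The state is UNSAFE.
Key observation: after proc-C, proc-F the pool peaks at (4, 4, 5), and each blocked process is short somewhere: proc-I on type-B units; proc-E on type-B units; proc-H on type-C units; proc-B on type-B units.
The run proc-C, proc-F cannot be extended any further. Check, step by step:
  pool = (2, 3, 3)
  run proc-C (needs (0, 1, 3), free (2, 3, 3)); after release of (1, 0, 2) the pool is (3, 3, 5)
  run proc-F (needs (2, 2, 4), free (3, 3, 5)); after release of (1, 1, 0) the pool is (4, 4, 5)
  proc-I cannot run: need (3, 5, 0) vs free (4, 4, 5) (insufficient type-B units)
  proc-E cannot run: need (1, 5, 2) vs free (4, 4, 5) (insufficient type-B units)
  proc-H cannot run: need (2, 1, 7) vs free (4, 4, 5) (insufficient type-C units)
  proc-B cannot run: need (0, 5, 2) vs free (4, 4, 5) (insufficient type-B units)
Never able to finish: proc-I, proc-E, proc-H and proc-B.


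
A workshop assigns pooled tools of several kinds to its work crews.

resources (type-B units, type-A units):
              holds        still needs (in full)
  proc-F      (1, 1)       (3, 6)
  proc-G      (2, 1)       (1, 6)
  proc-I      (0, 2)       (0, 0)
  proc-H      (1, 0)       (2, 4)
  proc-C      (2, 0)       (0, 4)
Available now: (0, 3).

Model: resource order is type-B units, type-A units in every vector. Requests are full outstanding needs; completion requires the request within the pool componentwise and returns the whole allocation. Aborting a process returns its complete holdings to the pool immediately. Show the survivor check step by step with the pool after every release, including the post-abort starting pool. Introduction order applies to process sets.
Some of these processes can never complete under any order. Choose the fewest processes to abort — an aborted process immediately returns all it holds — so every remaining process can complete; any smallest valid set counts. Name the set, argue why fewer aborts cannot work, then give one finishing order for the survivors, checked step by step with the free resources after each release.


Abort proc-G.
Key observation: aborting proc-G returns (2, 1), and proc-F — hopeless before — runs at step 3 with the returned capacity in the pool.
Minimality: the empty abort set fails — the state is deadlocked as it stands.
One survivor order: proc-H, proc-I, proc-F, proc-C. Step-by-step check (post-abort pool first):
  pool = (2, 4)
  run proc-H (needs (2, 4), free (2, 4)); after release of (1, 0) the pool is (3, 4)
  run proc-I (needs (0, 0), free (3, 4)); after release of (0, 2) the pool is (3, 6)
  run proc-F (needs (3, 6), free (3, 6)); after release of (1, 1) the pool is (4, 7)
  run proc-C (needs (0, 4), free (4, 7)); after release of (2, 0) the pool is (6, 7)


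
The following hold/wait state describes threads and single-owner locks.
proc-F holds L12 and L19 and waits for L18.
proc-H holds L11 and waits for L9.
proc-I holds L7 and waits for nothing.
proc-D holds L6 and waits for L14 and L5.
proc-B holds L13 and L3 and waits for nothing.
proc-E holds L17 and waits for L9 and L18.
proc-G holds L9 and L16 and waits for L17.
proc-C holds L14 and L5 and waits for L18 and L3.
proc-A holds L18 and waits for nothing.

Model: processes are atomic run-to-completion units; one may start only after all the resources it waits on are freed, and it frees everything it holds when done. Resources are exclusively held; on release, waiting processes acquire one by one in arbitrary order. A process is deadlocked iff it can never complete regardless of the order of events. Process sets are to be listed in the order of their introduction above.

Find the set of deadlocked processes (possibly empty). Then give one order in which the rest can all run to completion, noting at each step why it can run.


Deadlocked set: proc-H, proc-E and proc-G.
Key observation: the wait chain closes on itself along proc-G -> proc-E -> proc-G; proc-H waits into the deadlock from upstream.
One completion order for the rest: proc-A, proc-B, proc-C, proc-D, proc-F, proc-I.
Verifying each step:
  proc-A: no waits; runs immediately, freeing L18
  proc-B: no waits; runs immediately, freeing L13 and L3
  proc-C: everything it awaited (L18 and L3) is free; runs, freeing L14 and L5
  proc-D: everything it awaited (L14 and L5) is free; runs, freeing L6
  proc-F: everything it awaited (L18) is free; runs, freeing L12 and L19
  proc-I: no waits; runs immediately, freeing L7


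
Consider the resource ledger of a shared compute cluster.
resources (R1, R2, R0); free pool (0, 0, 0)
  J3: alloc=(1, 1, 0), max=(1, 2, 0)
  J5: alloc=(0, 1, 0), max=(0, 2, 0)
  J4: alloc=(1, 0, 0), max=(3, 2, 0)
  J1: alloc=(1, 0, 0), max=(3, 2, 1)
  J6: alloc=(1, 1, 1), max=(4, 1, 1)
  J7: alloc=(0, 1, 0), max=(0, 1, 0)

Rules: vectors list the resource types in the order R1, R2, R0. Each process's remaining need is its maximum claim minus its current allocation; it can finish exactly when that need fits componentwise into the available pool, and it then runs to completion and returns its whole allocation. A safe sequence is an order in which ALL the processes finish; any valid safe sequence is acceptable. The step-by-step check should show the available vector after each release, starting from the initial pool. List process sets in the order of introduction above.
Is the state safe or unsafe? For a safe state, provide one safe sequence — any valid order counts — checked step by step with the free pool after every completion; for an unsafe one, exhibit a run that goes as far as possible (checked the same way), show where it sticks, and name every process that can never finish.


UNSAFE — no complete ordering exists.
Key observation: no order helps: past J7, J3, J5, the free pool tops out at (1, 3, 0), below what each blocked process needs in R1.
A maximal execution: J7, J3, J5 — then nothing else fits. Step-by-step check:
  pool = (0, 0, 0)
  run J7 (needs (0, 0, 0), free (0, 0, 0)); after release of (0, 1, 0) the pool is (0, 1, 0)
  run J3 (needs (0, 1, 0), free (0, 1, 0)); after release of (1, 1, 0) the pool is (1, 2, 0)
  run J5 (needs (0, 1, 0), free (1, 2, 0)); after release of (0, 1, 0) the pool is (1, 3, 0)
  J4 cannot run: need (2, 2, 0) vs free (1, 3, 0) (insufficient R1)
  J1 cannot run: need (2, 2, 1) vs free (1, 3, 0) (insufficient R1 and R0)
  J6 cannot run: need (3, 0, 0) vs free (1, 3, 0) (insufficient R1)
Permanently blocked: J4, J1 and J6.


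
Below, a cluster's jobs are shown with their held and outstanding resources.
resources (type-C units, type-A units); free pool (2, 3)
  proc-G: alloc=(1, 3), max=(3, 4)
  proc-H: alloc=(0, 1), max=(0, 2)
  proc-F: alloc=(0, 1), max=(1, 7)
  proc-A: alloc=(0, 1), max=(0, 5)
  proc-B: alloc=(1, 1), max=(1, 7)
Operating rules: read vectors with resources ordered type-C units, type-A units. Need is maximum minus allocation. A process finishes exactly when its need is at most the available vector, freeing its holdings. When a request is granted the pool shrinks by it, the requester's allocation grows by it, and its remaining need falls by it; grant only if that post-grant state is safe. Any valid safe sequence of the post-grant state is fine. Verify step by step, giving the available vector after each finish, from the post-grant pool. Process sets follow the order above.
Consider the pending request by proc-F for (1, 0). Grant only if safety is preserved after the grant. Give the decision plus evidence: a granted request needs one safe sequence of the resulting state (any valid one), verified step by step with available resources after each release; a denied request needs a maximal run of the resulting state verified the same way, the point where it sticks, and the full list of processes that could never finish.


DENY — the pretend-granted state is unsafe.
Key observation: after proc-H, proc-A the pool peaks at (1, 5), and each blocked process is short somewhere: proc-G on type-C units; proc-F on type-A units; proc-B on type-A units.
Pretend the grant happened; the run proc-H, proc-A goes as far as possible. Walking it through:
  pool = (1, 3)
  run proc-H (needs (0, 1), free (1, 3)); after release of (0, 1) the pool is (1, 4)
  run proc-A (needs (0, 4), free (1, 4)); after release of (0, 1) the pool is (1, 5)
  proc-G cannot run: need (2, 1) vs free (1, 5) (insufficient type-C units)
  proc-F cannot run: need (0, 6) vs free (1, 5) (insufficient type-A units)
  proc-B cannot run: need (0, 6) vs free (1, 5) (insufficient type-A units)
Post-grant, the permanently blocked set is proc-G, proc-F and proc-B.


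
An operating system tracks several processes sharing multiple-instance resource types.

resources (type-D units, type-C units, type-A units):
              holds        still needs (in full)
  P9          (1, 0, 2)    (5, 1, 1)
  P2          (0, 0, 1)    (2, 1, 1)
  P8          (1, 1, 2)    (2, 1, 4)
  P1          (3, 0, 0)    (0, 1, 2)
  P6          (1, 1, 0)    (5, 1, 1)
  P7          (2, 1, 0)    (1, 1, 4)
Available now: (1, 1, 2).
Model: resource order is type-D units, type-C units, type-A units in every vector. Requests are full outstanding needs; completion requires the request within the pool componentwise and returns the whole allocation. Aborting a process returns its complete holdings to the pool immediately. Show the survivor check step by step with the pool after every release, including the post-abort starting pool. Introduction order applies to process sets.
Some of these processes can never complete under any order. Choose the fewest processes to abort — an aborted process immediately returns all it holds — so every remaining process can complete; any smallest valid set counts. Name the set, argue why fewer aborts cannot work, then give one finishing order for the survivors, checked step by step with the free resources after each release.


Abort P6.
Key observation: no ordering could ever have run P9 before the abort of P6; with (1, 1, 0) back in the pool it fits at step 2.
Why nothing smaller works: aborting no one leaves the state deadlocked as given.
The survivors complete as P1, P9, P7, P8, P2. Walking it through (starting from the post-abort pool):
  pool = (2, 2, 2)
  run P1 (needs (0, 1, 2), free (2, 2, 2)); after release of (3, 0, 0) the pool is (5, 2, 2)
  run P9 (needs (5, 1, 1), free (5, 2, 2)); after release of (1, 0, 2) the pool is (6, 2, 4)
  run P7 (needs (1, 1, 4), free (6, 2, 4)); after release of (2, 1, 0) the pool is (8, 3, 4)
  run P8 (needs (2, 1, 4), free (8, 3, 4)); after release of (1, 1, 2) the pool is (9, 4, 6)
  run P2 (needs (2, 1, 1), free (9, 4, 6)); after release of (0, 0, 1) the pool is (9, 4, 7)


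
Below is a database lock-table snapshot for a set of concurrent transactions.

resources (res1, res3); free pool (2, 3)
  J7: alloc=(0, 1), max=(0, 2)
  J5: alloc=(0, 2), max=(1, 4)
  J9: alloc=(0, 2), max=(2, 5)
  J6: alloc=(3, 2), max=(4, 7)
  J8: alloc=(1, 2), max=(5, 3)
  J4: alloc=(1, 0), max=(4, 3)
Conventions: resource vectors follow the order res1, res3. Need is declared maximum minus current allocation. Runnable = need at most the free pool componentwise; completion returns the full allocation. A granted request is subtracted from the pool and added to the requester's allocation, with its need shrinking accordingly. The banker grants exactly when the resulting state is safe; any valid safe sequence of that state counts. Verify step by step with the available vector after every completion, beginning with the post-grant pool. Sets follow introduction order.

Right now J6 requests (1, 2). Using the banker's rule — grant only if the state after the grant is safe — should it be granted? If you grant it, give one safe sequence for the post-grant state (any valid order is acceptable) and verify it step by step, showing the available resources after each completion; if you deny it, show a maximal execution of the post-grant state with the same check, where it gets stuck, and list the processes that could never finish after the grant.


GRANT. The post-grant state is safe; one safe sequence: J7, J5, J6, J9, J8, J4.
Key observation: (1, 1) free after granting still covers J7 first, and each release covers the next.
Step-by-step check of the post-grant state:
  pool = (1, 1)
  run J7 (needs (0, 1), free (1, 1)); after release of (0, 1) the pool is (1, 2)
  run J5 (needs (1, 2), free (1, 2)); after release of (0, 2) the pool is (1, 4)
  run J6 (needs (0, 3), free (1, 4)); after release of (4, 4) the pool is (5, 8)
  run J9 (needs (2, 3), free (5, 8)); after release of (0, 2) the pool is (5, 10)
  run J8 (needs (4, 1), free (5, 10)); after release of (1, 2) the pool is (6, 12)
  run J4 (needs (3, 3), free (6, 12)); after release of (1, 0) the pool is (7, 12)


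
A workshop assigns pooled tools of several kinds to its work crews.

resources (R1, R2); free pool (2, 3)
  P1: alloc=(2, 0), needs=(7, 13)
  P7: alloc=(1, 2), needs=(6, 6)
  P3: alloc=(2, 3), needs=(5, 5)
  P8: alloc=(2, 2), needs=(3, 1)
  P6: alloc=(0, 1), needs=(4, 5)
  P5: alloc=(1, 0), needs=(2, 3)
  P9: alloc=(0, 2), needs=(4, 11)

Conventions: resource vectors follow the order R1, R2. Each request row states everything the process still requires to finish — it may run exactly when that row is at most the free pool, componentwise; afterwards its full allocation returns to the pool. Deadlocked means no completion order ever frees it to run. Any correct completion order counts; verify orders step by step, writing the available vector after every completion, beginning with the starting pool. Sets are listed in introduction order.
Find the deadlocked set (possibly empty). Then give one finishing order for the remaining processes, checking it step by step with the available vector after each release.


Nothing here is deadlocked.
Key observation: P5 leads a chain of completions in which each release enables another process.
One completion order for the rest: P5, P8, P3, P7, P6, P9, P1. Step-by-step check:
  pool = (2, 3)
  run P5 (needs (2, 3), free (2, 3)); after release of (1, 0) the pool is (3, 3)
  run P8 (needs (3, 1), free (3, 3)); after release of (2, 2) the pool is (5, 5)
  run P3 (needs (5, 5), free (5, 5)); after release of (2, 3) the pool is (7, 8)
  run P7 (needs (6, 6), free (7, 8)); after release of (1, 2) the pool is (8, 10)
  run P6 (needs (4, 5), free (8, 10)); after release of (0, 1) the pool is (8, 11)
  run P9 (needs (4, 11), free (8, 11)); after release of (0, 2) the pool is (8, 13)
  run P1 (needs (7, 13), free (8, 13)); after release of (2, 0) the pool is (10, 13)


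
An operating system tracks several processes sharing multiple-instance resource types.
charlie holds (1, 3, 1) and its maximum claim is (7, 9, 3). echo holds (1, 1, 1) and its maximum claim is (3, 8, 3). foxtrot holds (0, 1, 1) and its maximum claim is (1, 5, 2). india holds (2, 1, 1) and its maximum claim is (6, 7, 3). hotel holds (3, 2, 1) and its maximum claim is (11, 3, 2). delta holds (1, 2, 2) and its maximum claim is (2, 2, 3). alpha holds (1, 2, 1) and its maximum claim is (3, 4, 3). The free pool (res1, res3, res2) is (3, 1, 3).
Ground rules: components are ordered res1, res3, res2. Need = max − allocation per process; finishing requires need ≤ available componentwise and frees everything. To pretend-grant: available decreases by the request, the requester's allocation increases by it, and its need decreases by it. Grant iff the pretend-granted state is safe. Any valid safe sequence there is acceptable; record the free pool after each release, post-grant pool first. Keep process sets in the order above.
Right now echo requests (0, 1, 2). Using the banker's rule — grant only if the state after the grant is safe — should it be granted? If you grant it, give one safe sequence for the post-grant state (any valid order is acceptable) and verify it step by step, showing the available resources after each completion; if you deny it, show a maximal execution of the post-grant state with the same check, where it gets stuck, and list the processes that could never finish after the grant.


DENY — the pretend-granted state is unsafe.
Key observation: after delta, alpha, foxtrot the pool peaks at (5, 5, 5), and each blocked process is short somewhere: charlie on res1, res3; echo on res3; india on res3; hotel on res1.
On the post-grant state, delta, alpha, foxtrot is a maximal run — nothing extends it. Walking it through:
  pool = (3, 0, 1)
  run delta (needs (1, 0, 1), free (3, 0, 1)); after release of (1, 2, 2) the pool is (4, 2, 3)
  run alpha (needs (2, 2, 2), free (4, 2, 3)); after release of (1, 2, 1) the pool is (5, 4, 4)
  run foxtrot (needs (1, 4, 1), free (5, 4, 4)); after release of (0, 1, 1) the pool is (5, 5, 5)
  charlie still needs (6, 6, 2) but only (5, 5, 5) is free — short on res1 and res3
  echo still needs (2, 6, 0) but only (5, 5, 5) is free — short on res3
  india still needs (4, 6, 2) but only (5, 5, 5) is free — short on res3
  hotel still needs (8, 1, 1) but only (5, 5, 5) is free — short on res1
Processes that could never finish after the grant: charlie, echo, india and hotel.


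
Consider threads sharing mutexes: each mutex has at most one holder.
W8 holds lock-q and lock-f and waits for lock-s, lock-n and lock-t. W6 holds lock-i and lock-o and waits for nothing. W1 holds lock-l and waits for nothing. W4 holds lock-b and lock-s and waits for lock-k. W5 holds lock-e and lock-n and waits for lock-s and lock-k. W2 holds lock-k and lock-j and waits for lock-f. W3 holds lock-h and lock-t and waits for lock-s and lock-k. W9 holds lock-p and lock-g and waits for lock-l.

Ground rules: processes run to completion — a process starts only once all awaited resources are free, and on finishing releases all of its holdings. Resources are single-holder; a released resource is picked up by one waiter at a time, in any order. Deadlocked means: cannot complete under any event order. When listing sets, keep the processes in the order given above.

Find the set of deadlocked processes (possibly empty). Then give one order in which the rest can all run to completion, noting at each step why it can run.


The deadlocked set is W8, W4, W5, W2 and W3.
Key observation: along W8 -> W4 -> W2 -> W8, each member waits on what the next one holds — a deadlock; W5 and W3 are caught in further circular waits.
The rest can finish in the order W1, W9, W6.
Check, step by step:
  W1 waits on nothing -> runs at once and releases lock-l
  W9 waits on lock-l — all released -> runs and releases lock-p and lock-g
  W6 waits on nothing -> runs at once and releases lock-i and lock-o


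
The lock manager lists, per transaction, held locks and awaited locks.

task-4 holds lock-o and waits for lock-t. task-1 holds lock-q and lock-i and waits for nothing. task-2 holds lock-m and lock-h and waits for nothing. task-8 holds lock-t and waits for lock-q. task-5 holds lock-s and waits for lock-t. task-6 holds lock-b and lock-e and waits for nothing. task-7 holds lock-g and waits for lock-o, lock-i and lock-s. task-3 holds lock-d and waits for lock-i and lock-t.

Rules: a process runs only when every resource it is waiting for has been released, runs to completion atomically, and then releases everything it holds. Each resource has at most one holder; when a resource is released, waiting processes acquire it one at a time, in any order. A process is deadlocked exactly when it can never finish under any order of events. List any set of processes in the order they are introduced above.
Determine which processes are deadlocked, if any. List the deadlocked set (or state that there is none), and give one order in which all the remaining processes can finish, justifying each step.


The deadlocked set is empty.
Key observation: the wait relation is loop-free; peeling off processes with no waits unwinds the whole state.
One completion order for the rest: task-1, task-2, task-8, task-4, task-5, task-6, task-3, task-7.
Verifying each step:
  task-1 waits on nothing -> runs at once and releases lock-q and lock-i
  task-2 waits on nothing -> runs at once and releases lock-m and lock-h
  task-8: everything it awaited (lock-q) is free; runs, freeing lock-t
  task-4: everything it awaited (lock-t) is free; runs, freeing lock-o
  task-5: everything it awaited (lock-t) is free; runs, freeing lock-s
  task-6 waits on nothing -> runs at once and releases lock-b and lock-e
  task-3: everything it awaited (lock-i and lock-t) is free; runs, freeing lock-d
  task-7: everything it awaited (lock-o, lock-i and lock-s) is free; runs, freeing lock-g


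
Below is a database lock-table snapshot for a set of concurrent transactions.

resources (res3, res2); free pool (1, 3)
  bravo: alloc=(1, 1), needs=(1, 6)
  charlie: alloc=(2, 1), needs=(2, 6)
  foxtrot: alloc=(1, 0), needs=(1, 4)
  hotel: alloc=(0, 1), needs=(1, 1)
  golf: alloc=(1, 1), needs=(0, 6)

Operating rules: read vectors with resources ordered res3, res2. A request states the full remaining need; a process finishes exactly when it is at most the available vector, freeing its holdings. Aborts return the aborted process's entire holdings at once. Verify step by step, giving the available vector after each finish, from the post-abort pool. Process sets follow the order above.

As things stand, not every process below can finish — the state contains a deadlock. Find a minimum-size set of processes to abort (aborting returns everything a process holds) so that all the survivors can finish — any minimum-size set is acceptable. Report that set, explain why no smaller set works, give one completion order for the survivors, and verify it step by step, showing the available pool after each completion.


Minimum abort set: charlie and golf.
Key observation: bravo had no path to completion before; after the abort of charlie and golf ((3, 2) returned), step 3 is where it fits.
Why nothing smaller works — every single abort fails: bravo alone leaves charlie blocked (short on res2); charlie alone leaves bravo blocked (short on res2); foxtrot alone leaves bravo blocked (short on res2); hotel alone leaves bravo blocked (short on res2); golf alone leaves bravo blocked (short on res2).
Survivors finish in the order: foxtrot, hotel, bravo. Check, step by step (pool after the aborts first):
  pool = (4, 5)
  run foxtrot (needs (1, 4), free (4, 5)); after release of (1, 0) the pool is (5, 5)
  run hotel (needs (1, 1), free (5, 5)); after release of (0, 1) the pool is (5, 6)
  run bravo (needs (1, 6), free (5, 6)); after release of (1, 1) the pool is (6, 7)


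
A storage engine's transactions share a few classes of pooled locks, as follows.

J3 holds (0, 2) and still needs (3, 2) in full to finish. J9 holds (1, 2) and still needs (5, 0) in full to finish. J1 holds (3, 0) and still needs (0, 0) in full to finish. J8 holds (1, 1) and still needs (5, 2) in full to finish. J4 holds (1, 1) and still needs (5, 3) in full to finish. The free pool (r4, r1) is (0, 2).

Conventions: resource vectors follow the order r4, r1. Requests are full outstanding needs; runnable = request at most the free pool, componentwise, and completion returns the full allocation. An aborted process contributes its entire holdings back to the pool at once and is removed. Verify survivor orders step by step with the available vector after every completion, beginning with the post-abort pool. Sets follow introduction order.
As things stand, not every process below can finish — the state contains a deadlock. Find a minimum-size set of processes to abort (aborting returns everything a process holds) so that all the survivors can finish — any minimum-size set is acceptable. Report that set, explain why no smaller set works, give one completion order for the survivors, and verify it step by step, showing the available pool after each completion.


Abort J9 and J8.
Key observation: J4 was stuck for good until J9 and J8 gave back (2, 3); in the order shown it finishes at step 2.
No one abort is enough; case by case: J3 alone leaves J9 blocked (short on r4); J9 alone leaves J8 blocked (short on r4); J1 alone leaves J9 blocked (short on r4); J8 alone leaves J9 blocked (short on r4); J4 alone leaves J9 blocked (short on r4).
The survivors complete as J1, J4, J3. Walking it through (starting from the post-abort pool):
  pool = (2, 5)
  run J1 (needs (0, 0), free (2, 5)); after release of (3, 0) the pool is (5, 5)
  run J4 (needs (5, 3), free (5, 5)); after release of (1, 1) the pool is (6, 6)
  run J3 (needs (3, 2), free (6, 6)); after release of (0, 2) the pool is (6, 8)


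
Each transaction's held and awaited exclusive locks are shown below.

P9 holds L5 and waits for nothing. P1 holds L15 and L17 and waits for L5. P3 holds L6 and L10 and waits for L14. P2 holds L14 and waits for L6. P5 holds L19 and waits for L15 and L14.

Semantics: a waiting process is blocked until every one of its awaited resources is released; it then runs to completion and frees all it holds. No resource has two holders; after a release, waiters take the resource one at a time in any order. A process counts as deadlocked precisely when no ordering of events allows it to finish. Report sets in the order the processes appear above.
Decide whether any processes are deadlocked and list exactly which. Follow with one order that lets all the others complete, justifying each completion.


Deadlocked set: P3, P2 and P5.
Key observation: the loop P3 -> P2 -> P3 blocks itself forever; P5 waits into the deadlock from upstream.
A valid finishing order for the others: P9, P1.
Check, step by step:
  P9 waits on nothing -> runs at once and releases L5
  P1: everything it awaited (L5) is free; runs, freeing L15 and L17


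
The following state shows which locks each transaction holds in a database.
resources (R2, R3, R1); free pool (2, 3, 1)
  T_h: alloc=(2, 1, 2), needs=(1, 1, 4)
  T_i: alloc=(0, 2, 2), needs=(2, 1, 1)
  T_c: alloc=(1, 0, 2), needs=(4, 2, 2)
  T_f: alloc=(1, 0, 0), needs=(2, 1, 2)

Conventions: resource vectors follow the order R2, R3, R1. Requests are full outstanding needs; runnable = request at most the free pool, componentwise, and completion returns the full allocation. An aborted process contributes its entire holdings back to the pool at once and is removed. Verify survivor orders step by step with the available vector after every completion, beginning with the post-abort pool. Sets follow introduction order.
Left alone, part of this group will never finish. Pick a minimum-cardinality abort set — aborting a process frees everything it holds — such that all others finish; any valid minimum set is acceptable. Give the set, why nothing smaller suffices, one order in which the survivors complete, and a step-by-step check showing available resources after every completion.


Abort T_c.
Key observation: before aborting T_c, T_h was permanently blocked — no order could ever run it; afterwards it completes at step 3.
Why nothing smaller works: aborting no one leaves the state deadlocked as given.
Survivors finish in the order: T_f, T_i, T_h. Check, step by step (pool after the aborts first):
  pool = (3, 3, 3)
  T_f needs (2, 1, 2) <= (3, 3, 3) -> finishes; pool += (1, 0, 0) = (4, 3, 3)
  T_i needs (2, 1, 1) <= (4, 3, 3) -> finishes; pool += (0, 2, 2) = (4, 5, 5)
  T_h needs (1, 1, 4) <= (4, 5, 5) -> finishes; pool += (2, 1, 2) = (6, 6, 7)


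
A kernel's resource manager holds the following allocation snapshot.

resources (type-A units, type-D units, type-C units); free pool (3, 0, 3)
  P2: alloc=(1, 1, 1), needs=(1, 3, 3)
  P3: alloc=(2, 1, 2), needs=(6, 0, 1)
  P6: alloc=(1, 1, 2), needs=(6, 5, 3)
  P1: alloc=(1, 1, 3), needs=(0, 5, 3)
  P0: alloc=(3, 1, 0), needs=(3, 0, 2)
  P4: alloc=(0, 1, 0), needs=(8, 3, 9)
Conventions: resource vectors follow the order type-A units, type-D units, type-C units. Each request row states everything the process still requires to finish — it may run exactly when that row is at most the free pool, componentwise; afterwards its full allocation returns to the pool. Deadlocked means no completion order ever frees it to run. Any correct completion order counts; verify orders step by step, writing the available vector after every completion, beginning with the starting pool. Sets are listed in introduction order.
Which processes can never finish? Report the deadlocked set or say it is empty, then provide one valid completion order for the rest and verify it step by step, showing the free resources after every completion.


Deadlocked: P2, P6, P1 and P4.
Key observation: P0, P3 can finish, but then (8, 2, 5) is all there is, and the blocked group's type-D units demands exceed it.
One completion order for the rest: P0, P3. Walking it through:
  pool = (3, 0, 3)
  P0: need (3, 0, 2) fits (3, 0, 3); releases (3, 1, 0), pool now (6, 1, 3)
  P3: need (6, 0, 1) fits (6, 1, 3); releases (2, 1, 2), pool now (8, 2, 5)
None of the blocked processes ever fits:
  P2 cannot run: need (1, 3, 3) vs free (8, 2, 5) (insufficient type-D units)
  P6 cannot run: need (6, 5, 3) vs free (8, 2, 5) (insufficient type-D units)
  P1 cannot run: need (0, 5, 3) vs free (8, 2, 5) (insufficient type-D units)
  P4 cannot run: need (8, 3, 9) vs free (8, 2, 5) (insufficient type-D units and type-C units)


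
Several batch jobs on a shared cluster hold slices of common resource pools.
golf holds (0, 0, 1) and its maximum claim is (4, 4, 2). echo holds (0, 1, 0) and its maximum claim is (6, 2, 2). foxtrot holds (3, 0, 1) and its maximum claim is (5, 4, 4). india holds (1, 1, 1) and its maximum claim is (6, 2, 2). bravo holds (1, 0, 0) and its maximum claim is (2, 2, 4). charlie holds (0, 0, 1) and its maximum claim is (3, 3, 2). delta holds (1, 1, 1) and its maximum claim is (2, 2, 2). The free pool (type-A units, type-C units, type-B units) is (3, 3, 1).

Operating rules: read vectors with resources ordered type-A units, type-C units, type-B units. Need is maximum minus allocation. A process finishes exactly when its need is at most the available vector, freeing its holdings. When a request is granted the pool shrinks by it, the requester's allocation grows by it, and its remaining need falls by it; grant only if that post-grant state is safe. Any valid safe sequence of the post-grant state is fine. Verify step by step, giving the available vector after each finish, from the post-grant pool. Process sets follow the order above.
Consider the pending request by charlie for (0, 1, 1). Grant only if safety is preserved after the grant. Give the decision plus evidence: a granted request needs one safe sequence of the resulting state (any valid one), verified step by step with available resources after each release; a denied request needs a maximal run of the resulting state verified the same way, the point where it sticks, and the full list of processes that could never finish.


GRANT — the state after the grant stays safe, e.g. via charlie, delta, foxtrot, golf, bravo, echo, india.
Key observation: post-grant, (3, 2, 0) remains, and an order beginning with charlie completes everyone.
Verifying the post-grant state step by step:
  pool = (3, 2, 0)
  charlie: need (3, 2, 0) fits (3, 2, 0); releases (0, 1, 2), pool now (3, 3, 2)
  delta: need (1, 1, 1) fits (3, 3, 2); releases (1, 1, 1), pool now (4, 4, 3)
  foxtrot: need (2, 4, 3) fits (4, 4, 3); releases (3, 0, 1), pool now (7, 4, 4)
  golf: need (4, 4, 1) fits (7, 4, 4); releases (0, 0, 1), pool now (7, 4, 5)
  bravo: need (1, 2, 4) fits (7, 4, 5); releases (1, 0, 0), pool now (8, 4, 5)
  echo: need (6, 1, 2) fits (8, 4, 5); releases (0, 1, 0), pool now (8, 5, 5)
  india: need (5, 1, 1) fits (8, 5, 5); releases (1, 1, 1), pool now (9, 6, 6)


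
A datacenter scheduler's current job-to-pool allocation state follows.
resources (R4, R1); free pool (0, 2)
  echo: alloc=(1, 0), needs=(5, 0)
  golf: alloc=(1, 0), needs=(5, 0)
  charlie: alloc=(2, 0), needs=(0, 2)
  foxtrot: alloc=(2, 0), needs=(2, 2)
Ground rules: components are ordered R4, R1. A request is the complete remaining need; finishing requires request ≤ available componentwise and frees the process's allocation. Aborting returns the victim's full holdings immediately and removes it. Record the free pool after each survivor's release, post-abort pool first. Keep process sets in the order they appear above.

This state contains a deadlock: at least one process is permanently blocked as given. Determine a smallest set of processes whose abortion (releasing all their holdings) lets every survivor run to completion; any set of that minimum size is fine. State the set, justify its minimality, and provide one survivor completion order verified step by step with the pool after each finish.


Minimum abort set: echo.
Key observation: the returned (1, 0) from echo is what brings golf — unrunnable before, under any order — into play at step 3.
Minimality: the empty abort set fails — the state is deadlocked as it stands.
One survivor order: charlie, foxtrot, golf. Check, step by step (post-abort pool first):
  pool = (1, 2)
  charlie: need (0, 2) fits (1, 2); releases (2, 0), pool now (3, 2)
  foxtrot: need (2, 2) fits (3, 2); releases (2, 0), pool now (5, 2)
  golf: need (5, 0) fits (5, 2); releases (1, 0), pool now (6, 2)


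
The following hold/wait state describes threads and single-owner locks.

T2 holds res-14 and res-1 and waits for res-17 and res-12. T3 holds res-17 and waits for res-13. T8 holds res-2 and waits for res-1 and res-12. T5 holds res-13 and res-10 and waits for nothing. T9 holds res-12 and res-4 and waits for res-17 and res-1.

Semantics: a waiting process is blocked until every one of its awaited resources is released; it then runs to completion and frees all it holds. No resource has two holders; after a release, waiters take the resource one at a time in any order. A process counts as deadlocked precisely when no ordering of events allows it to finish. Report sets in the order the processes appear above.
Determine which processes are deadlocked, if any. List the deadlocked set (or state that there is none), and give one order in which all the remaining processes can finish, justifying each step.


Deadlocked: T2, T8 and T9.
Key observation: the loop T2 -> T9 -> T2 blocks itself forever; T8 waits into the deadlock from upstream.
A valid finishing order for the others: T5, T3.
Step-by-step check:
  T5 waits on nothing -> runs at once and releases res-13 and res-10
  T3: everything it awaited (res-13) is free; runs, freeing res-17


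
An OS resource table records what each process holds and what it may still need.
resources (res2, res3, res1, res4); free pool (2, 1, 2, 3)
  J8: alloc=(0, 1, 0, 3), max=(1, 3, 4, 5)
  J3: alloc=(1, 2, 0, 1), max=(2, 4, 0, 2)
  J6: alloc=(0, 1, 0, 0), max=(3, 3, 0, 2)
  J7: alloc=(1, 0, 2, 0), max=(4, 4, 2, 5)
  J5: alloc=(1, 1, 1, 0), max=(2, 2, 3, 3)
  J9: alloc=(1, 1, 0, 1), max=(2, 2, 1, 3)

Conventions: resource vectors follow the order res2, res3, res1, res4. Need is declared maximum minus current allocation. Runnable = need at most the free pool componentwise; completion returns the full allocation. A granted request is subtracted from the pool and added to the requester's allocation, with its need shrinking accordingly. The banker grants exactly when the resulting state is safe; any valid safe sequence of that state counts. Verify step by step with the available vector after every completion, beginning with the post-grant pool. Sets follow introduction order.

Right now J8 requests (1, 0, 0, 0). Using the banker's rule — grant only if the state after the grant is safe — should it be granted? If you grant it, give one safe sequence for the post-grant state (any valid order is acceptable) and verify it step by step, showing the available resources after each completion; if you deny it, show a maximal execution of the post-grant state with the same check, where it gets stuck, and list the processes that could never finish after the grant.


GRANT — the state after the grant stays safe, e.g. via J9, J5, J3, J7, J8, J6.
Key observation: the grant leaves (1, 1, 2, 3) free — enough for J9, whose release restarts the cascade.
Verifying the post-grant state step by step:
  pool = (1, 1, 2, 3)
  J9 needs (1, 1, 1, 2) <= (1, 1, 2, 3) -> finishes; pool += (1, 1, 0, 1) = (2, 2, 2, 4)
  J5 needs (1, 1, 2, 3) <= (2, 2, 2, 4) -> finishes; pool += (1, 1, 1, 0) = (3, 3, 3, 4)
  J3 needs (1, 2, 0, 1) <= (3, 3, 3, 4) -> finishes; pool += (1, 2, 0, 1) = (4, 5, 3, 5)
  J7 needs (3, 4, 0, 5) <= (4, 5, 3, 5) -> finishes; pool += (1, 0, 2, 0) = (5, 5, 5, 5)
  J8 needs (0, 2, 4, 2) <= (5, 5, 5, 5) -> finishes; pool += (1, 1, 0, 3) = (6, 6, 5, 8)
  J6 needs (3, 2, 0, 2) <= (6, 6, 5, 8) -> finishes; pool += (0, 1, 0, 0) = (6, 7, 5, 8)


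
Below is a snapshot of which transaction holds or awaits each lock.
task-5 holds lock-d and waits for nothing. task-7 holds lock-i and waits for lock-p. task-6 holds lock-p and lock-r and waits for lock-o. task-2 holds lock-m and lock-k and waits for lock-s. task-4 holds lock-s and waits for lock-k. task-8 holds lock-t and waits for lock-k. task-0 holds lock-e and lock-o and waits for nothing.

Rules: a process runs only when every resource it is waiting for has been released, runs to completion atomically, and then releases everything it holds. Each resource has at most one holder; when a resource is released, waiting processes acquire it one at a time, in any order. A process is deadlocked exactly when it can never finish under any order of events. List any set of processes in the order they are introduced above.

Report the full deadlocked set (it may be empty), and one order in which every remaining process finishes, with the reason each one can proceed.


Deadlocked set: task-2, task-4 and task-8.
Key observation: the loop task-2 -> task-4 -> task-2 blocks itself forever; task-8 waits into the deadlock from upstream.
A valid finishing order for the others: task-5, task-0, task-6, task-7.
Walking it through:
  task-5: no waits; runs immediately, freeing lock-d
  task-0: no waits; runs immediately, freeing lock-e and lock-o
  run task-6 (all its waits — lock-o — are resolved); releases lock-p and lock-r
  run task-7 (all its waits — lock-p — are resolved); releases lock-i
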